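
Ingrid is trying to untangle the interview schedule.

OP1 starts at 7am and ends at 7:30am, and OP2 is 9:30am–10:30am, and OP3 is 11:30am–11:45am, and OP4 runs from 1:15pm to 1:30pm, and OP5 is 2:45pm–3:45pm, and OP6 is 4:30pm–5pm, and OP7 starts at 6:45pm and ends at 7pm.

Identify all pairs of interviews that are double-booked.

Two intervals overlap when each starts before the other ends.
Sorted by start: OP1, OP2, OP3, OP4, OP5, OP6, OP7.
OP2 starts after OP1 ends — done with OP1.
OP3 starts after OP2 ends — done with OP2.
OP4 starts after OP3 ends — done with OP3.
OP5 starts after OP4 ends — done with OP4.
OP6 starts after OP5 ends — done with OP5.
OP7 starts after OP6 ends.

none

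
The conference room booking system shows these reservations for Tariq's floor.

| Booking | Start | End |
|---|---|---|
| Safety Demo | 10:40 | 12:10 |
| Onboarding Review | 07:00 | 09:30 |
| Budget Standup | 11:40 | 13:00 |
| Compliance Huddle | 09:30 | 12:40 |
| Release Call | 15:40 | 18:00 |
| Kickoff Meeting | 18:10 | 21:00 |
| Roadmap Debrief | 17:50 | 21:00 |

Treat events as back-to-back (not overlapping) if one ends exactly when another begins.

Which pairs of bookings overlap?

Budget Standup & Compliance Huddle, Budget Standup & Safety Demo, Compliance Huddle & Safety Demo, Kickoff Meeting & Roadmap Debrief, Release Call & Roadmap Debrief

Check each pair: they overlap iff neither finishes before the other starts.
Sorted by start: Onboarding Review, Compliance Huddle, Safety Demo, Budget Standup, Release Call, Roadmap Debrief, Kickoff Meeting.
Compliance Huddle starts exactly when Onboarding Review ends (back-to-back, no overlap); Onboarding Review is clear from here.
Safety Demo starts before Compliance Huddle ends → Compliance Huddle and Safety Demo overlap.
Budget Standup starts before Compliance Huddle ends → Compliance Huddle and Budget Standup overlap.
Release Call starts after Compliance Huddle ends; Compliance Huddle is clear from here.
Budget Standup starts before Safety Demo ends → Safety Demo and Budget Standup overlap.
Release Call starts after Safety Demo ends; Safety Demo is clear from here.
Release Call starts after Budget Standup ends; Budget Standup is clear from here.
Roadmap Debrief starts before Release Call ends → Release Call and Roadmap Debrief overlap.
Kickoff Meeting starts after Release Call ends.
Kickoff Meeting starts before Roadmap Debrief ends → Roadmap Debrief and Kickoff Meeting overlap.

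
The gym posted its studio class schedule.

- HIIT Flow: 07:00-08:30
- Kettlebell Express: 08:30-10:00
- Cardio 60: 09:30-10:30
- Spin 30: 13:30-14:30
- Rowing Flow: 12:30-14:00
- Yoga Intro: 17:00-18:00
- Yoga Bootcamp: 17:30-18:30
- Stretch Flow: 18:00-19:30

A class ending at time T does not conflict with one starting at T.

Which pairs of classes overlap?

Cardio 60 & Kettlebell Express, Rowing Flow & Spin 30, Stretch Flow & Yoga Bootcamp, Yoga Bootcamp & Yoga Intro

Sorted by start: HIIT Flow, Kettlebell Express, Cardio 60, Rowing Flow, Spin 30, Yoga Intro, Yoga Bootcamp, Stretch Flow.
Kettlebell Express starts exactly when HIIT Flow ends (back-to-back, no overlap) — done with HIIT Flow.
Cardio 60 starts before Kettlebell Express ends → Kettlebell Express and Cardio 60 overlap.
Rowing Flow starts after Kettlebell Express ends — done with Kettlebell Express.
Rowing Flow starts after Cardio 60 ends — done with Cardio 60.
Spin 30 starts before Rowing Flow ends → Rowing Flow and Spin 30 overlap.
Yoga Intro starts after Rowing Flow ends — done with Rowing Flow.
Yoga Intro starts after Spin 30 ends — done with Spin 30.
Yoga Bootcamp starts before Yoga Intro ends → Yoga Intro and Yoga Bootcamp overlap.
Stretch Flow starts exactly when Yoga Intro ends (back-to-back, no overlap).
Stretch Flow starts before Yoga Bootcamp ends → Yoga Bootcamp and Stretch Flow overlap.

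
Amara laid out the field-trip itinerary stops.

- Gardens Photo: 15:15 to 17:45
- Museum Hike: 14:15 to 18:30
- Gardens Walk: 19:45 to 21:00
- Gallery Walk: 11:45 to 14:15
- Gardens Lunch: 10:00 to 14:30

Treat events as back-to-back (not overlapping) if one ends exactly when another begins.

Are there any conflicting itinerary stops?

Sorted by start: Gardens Lunch, Gallery Walk, Museum Hike, Gardens Photo, Gardens Walk.
Gallery Walk starts before Gardens Lunch ends → Gardens Lunch and Gallery Walk overlap.
That's a conflict, so the schedule is not conflict-free.

Yes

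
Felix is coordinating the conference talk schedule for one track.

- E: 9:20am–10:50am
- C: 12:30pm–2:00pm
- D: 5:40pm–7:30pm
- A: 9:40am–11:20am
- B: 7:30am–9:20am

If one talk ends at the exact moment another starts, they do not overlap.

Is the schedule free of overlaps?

No

Check each pair: they overlap iff neither finishes before the other starts.
Sorted by start: B, E, A, C, D.
E starts exactly when B ends (back-to-back, no overlap); B is clear from here.
A starts before E ends → E and A overlap.
That's a conflict, so the schedule is not conflict-free.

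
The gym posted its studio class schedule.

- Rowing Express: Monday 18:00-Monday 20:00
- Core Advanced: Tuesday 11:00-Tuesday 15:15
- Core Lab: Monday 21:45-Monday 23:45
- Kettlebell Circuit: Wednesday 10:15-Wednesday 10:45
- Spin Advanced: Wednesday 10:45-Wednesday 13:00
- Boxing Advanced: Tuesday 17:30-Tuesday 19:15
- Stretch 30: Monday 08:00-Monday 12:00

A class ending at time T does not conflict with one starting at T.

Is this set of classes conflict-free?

Check each pair: they overlap iff neither finishes before the other starts.
Sorted by start: Stretch 30, Rowing Express, Core Lab, Core Advanced, Boxing Advanced, Kettlebell Circuit, Spin Advanced.
Rowing Express starts after Stretch 30 ends, so nothing later overlaps Stretch 30 either.
Core Lab starts after Rowing Express ends, so nothing later overlaps Rowing Express either.
Core Advanced starts after Core Lab ends, so nothing later overlaps Core Lab either.
Boxing Advanced starts after Core Advanced ends, so nothing later overlaps Core Advanced either.
Kettlebell Circuit starts after Boxing Advanced ends, so nothing later overlaps Boxing Advanced either.
Spin Advanced starts exactly when Kettlebell Circuit ends (back-to-back, no overlap).
Every pair is clear; the schedule has no overlaps.

Yes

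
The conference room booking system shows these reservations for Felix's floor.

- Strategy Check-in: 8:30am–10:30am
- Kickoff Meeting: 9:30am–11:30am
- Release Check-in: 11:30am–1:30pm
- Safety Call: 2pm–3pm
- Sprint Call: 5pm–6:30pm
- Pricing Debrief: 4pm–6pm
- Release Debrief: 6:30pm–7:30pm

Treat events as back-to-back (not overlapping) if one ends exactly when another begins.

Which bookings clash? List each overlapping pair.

Kickoff Meeting & Strategy Check-in, Pricing Debrief & Sprint Call

Sorted by start: Strategy Check-in, Kickoff Meeting, Release Check-in, Safety Call, Pricing Debrief, Sprint Call, Release Debrief.
Kickoff Meeting starts before Strategy Check-in ends → Strategy Check-in and Kickoff Meeting overlap.
Release Check-in starts after Strategy Check-in ends; Strategy Check-in is clear from here.
Release Check-in starts exactly when Kickoff Meeting ends (back-to-back, no overlap); Kickoff Meeting is clear from here.
Safety Call starts after Release Check-in ends; Release Check-in is clear from here.
Pricing Debrief starts after Safety Call ends; Safety Call is clear from here.
Sprint Call starts before Pricing Debrief ends → Pricing Debrief and Sprint Call overlap.
Release Debrief starts after Pricing Debrief ends.
Release Debrief starts exactly when Sprint Call ends (back-to-back, no overlap).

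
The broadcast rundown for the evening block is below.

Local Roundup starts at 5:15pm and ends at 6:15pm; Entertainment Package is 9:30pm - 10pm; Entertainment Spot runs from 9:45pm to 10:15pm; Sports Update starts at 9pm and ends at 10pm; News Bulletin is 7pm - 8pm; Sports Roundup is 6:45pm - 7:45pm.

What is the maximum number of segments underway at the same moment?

3

Sweep the timeline, counting +1 at each start and −1 at each end (ends before starts at a tie):
5:15pm start Local Roundup → 1
6:15pm end Local Roundup → 0
6:45pm start Sports Roundup → 1
7pm start News Bulletin → 2
7:45pm end Sports Roundup → 1
8pm end News Bulletin → 0
9pm start Sports Update → 1
9:30pm start Entertainment Package → 2
9:45pm start Entertainment Spot → 3
10pm end Entertainment Package → 2
10pm end Sports Update → 1
10:15pm end Entertainment Spot → 0
Peak is 3, at 9:45pm (Entertainment Package, Entertainment Spot, Sports Update).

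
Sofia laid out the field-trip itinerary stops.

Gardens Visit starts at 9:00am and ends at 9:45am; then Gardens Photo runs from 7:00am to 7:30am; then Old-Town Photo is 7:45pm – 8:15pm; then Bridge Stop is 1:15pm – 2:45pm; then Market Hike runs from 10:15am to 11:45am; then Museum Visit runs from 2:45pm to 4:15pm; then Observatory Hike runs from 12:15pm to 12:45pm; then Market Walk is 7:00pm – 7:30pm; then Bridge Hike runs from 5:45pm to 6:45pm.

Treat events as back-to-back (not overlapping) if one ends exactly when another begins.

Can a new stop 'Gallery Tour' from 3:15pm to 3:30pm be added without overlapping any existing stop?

Gardens Photo: ends 7:30am at or before Gallery Tour starts 3:15pm → clear.
Gardens Visit: ends 9:45am at or before Gallery Tour starts 3:15pm → clear.
Market Hike: ends 11:45am at or before Gallery Tour starts 3:15pm → clear.
Observatory Hike: ends 12:45pm at or before Gallery Tour starts 3:15pm → clear.
Bridge Stop: ends 2:45pm at or before Gallery Tour starts 3:15pm → clear.
Museum Visit: starts 2:45pm before Gallery Tour ends 3:30pm, and ends 4:15pm after Gallery Tour starts 3:15pm → overlap.
Bridge Hike: starts 5:45pm at or after Gallery Tour ends 3:30pm → clear.
Market Walk: starts 7:00pm at or after Gallery Tour ends 3:30pm → clear.
Old-Town Photo: starts 7:45pm at or after Gallery Tour ends 3:30pm → clear.
Gallery Tour overlaps Museum Visit.

No — it overlaps Museum Visit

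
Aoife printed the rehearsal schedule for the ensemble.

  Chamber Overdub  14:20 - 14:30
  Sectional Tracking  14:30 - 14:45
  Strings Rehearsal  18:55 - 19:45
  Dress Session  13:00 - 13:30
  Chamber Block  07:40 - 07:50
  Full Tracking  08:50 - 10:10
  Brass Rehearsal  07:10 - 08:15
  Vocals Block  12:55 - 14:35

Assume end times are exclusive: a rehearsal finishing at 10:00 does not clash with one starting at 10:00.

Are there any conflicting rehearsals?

Sorted by start: Brass Rehearsal, Chamber Block, Full Tracking, Vocals Block, Dress Session, Chamber Overdub, Sectional Tracking, Strings Rehearsal.
Chamber Block starts before Brass Rehearsal ends → Brass Rehearsal and Chamber Block overlap.
That's a conflict, so the schedule is not conflict-free.

Yes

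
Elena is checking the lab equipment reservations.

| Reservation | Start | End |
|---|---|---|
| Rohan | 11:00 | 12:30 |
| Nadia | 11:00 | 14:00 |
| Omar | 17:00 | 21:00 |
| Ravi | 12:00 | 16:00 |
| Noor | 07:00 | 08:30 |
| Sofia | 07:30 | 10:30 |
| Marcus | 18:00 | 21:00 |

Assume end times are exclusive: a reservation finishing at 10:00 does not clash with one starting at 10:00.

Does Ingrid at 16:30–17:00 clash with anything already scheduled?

Noor: ends 08:30 at or before Ingrid starts 16:30 → clear.
Sofia: ends 10:30 at or before Ingrid starts 16:30 → clear.
Rohan: ends 12:30 at or before Ingrid starts 16:30 → clear.
Nadia: ends 14:00 at or before Ingrid starts 16:30 → clear.
Ravi: ends 16:00 at or before Ingrid starts 16:30 → clear.
Omar: starts 17:00 at or after Ingrid ends 17:00 → clear.
Marcus: starts 18:00 at or after Ingrid ends 17:00 → clear.

No — it doesn't clash with anything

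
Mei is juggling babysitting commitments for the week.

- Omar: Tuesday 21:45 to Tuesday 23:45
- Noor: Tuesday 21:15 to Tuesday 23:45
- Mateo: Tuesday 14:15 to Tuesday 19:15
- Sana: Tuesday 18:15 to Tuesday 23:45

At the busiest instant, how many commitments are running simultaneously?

3

Sweep the timeline, counting +1 at each start and −1 at each end (ends before starts at a tie):
Tuesday 14:15 start Mateo → 1
Tuesday 18:15 start Sana → 2
Tuesday 19:15 end Mateo → 1
Tuesday 21:15 start Noor → 2
Tuesday 21:45 start Omar → 3
Tuesday 23:45 end Noor → 2
Tuesday 23:45 end Omar → 1
Tuesday 23:45 end Sana → 0
Peak is 3, at Tuesday 21:45 (Noor, Omar, Sana).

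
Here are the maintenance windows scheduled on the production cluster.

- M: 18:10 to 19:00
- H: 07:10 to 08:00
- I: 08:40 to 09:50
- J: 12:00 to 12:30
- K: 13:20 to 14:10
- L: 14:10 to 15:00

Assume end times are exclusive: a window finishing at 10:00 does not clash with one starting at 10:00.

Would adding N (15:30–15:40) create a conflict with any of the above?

No — it doesn't clash with anything

H: ends 08:00 at or before N starts 15:30 → clear.
I: ends 09:50 at or before N starts 15:30 → clear.
J: ends 12:30 at or before N starts 15:30 → clear.
K: ends 14:10 at or before N starts 15:30 → clear.
L: ends 15:00 at or before N starts 15:30 → clear.
M: starts 18:10 at or after N ends 15:40 → clear.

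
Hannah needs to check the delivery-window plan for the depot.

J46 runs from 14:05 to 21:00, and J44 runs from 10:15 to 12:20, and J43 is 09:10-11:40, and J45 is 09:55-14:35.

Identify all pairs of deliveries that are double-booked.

J43 & J44, J43 & J45, J44 & J45, J45 & J46

Check each pair: they overlap iff neither finishes before the other starts.
Sorted by start: J43, J45, J44, J46.
J45 starts before J43 ends → J43 and J45 overlap.
J44 starts before J43 ends → J43 and J44 overlap.
J46 starts after J43 ends.
J44 starts before J45 ends → J45 and J44 overlap.
J46 starts before J45 ends → J45 and J46 overlap.
J46 starts after J44 ends.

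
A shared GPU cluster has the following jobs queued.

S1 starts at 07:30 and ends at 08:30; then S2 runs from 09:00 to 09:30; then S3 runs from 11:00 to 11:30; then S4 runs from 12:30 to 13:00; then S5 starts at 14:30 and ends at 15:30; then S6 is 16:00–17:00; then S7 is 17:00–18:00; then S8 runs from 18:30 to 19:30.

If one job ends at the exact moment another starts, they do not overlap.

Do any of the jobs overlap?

Check each pair: they overlap iff neither finishes before the other starts.
Sorted by start: S1, S2, S3, S4, S5, S6, S7, S8.
S2 starts after S1 ends, so nothing later overlaps S1 either.
S3 starts after S2 ends, so nothing later overlaps S2 either.
S4 starts after S3 ends, so nothing later overlaps S3 either.
S5 starts after S4 ends, so nothing later overlaps S4 either.
S6 starts after S5 ends, so nothing later overlaps S5 either.
S7 starts exactly when S6 ends (back-to-back, no overlap), so nothing later overlaps S6 either.
S8 starts after S7 ends.
Every pair is clear; the schedule has no overlaps.

No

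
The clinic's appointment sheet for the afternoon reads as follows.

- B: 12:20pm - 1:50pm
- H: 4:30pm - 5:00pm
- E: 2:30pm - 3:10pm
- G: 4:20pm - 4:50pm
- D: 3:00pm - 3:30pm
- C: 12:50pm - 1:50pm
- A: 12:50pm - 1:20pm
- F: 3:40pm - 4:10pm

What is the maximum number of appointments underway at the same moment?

Sweep the timeline, counting +1 at each start and −1 at each end (ends before starts at a tie):
12:20pm start B → 1
12:50pm start A → 2
12:50pm start C → 3
1:20pm end A → 2
1:50pm end B → 1
1:50pm end C → 0
2:30pm start E → 1
3:00pm start D → 2
3:10pm end E → 1
3:30pm end D → 0
3:40pm start F → 1
4:10pm end F → 0
4:20pm start G → 1
4:30pm start H → 2
4:50pm end G → 1
5:00pm end H → 0
Peak is 3, at 12:50pm (A, B, C).

3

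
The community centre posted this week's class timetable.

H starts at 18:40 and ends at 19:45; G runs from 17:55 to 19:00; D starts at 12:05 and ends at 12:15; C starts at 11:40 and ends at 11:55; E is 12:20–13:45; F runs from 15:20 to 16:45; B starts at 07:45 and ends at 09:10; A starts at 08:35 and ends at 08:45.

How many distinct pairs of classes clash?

Sorted by start: B, A, C, D, E, F, G, H.
A starts before B ends → B and A overlap.
C starts after B ends; B is clear from here.
C starts after A ends; A is clear from here.
D starts after C ends; C is clear from here.
E starts after D ends; D is clear from here.
F starts after E ends; E is clear from here.
G starts after F ends; F is clear from here.
H starts before G ends → G and H overlap.
Overlapping pairs: A & B, G & H — 2 in total.

2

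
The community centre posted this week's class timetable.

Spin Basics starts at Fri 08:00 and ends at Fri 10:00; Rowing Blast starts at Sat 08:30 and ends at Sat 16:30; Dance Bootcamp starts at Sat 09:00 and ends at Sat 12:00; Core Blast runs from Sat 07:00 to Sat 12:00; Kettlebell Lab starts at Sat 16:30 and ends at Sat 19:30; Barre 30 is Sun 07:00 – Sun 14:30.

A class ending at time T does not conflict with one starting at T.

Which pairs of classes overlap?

Sorted by start: Spin Basics, Core Blast, Rowing Blast, Dance Bootcamp, Kettlebell Lab, Barre 30.
Core Blast starts after Spin Basics ends, so nothing later overlaps Spin Basics either.
Rowing Blast starts before Core Blast ends → Core Blast and Rowing Blast overlap.
Dance Bootcamp starts before Core Blast ends → Core Blast and Dance Bootcamp overlap.
Kettlebell Lab starts after Core Blast ends, so nothing later overlaps Core Blast either.
Dance Bootcamp starts before Rowing Blast ends → Rowing Blast and Dance Bootcamp overlap.
Kettlebell Lab starts exactly when Rowing Blast ends (back-to-back, no overlap), so nothing later overlaps Rowing Blast either.
Kettlebell Lab starts after Dance Bootcamp ends, so nothing later overlaps Dance Bootcamp either.
Barre 30 starts after Kettlebell Lab ends.

Core Blast & Dance Bootcamp, Core Blast & Rowing Blast, Dance Bootcamp & Rowing Blast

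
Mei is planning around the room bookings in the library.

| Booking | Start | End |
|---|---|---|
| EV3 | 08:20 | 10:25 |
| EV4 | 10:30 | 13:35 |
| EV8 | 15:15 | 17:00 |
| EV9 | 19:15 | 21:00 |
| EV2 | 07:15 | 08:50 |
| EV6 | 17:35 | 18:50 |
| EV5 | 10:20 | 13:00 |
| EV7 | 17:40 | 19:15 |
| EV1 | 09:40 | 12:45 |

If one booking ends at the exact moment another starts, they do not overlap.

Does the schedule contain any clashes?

Yes

Sorted by start: EV2, EV3, EV1, EV5, EV4, EV8, EV6, EV7, EV9.
EV3 starts before EV2 ends → EV2 and EV3 overlap.
That's a conflict, so the schedule is not conflict-free.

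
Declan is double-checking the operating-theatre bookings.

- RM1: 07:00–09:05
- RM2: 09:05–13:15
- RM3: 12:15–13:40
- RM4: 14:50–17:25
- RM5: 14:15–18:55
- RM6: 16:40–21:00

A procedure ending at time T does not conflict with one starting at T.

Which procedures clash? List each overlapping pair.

RM2 & RM3, RM4 & RM5, RM4 & RM6, RM5 & RM6

Sorted by start: RM1, RM2, RM3, RM5, RM4, RM6.
RM2 starts exactly when RM1 ends (back-to-back, no overlap) — done with RM1.
RM3 starts before RM2 ends → RM2 and RM3 overlap.
RM5 starts after RM2 ends — done with RM2.
RM5 starts after RM3 ends — done with RM3.
RM4 starts before RM5 ends → RM5 and RM4 overlap.
RM6 starts before RM5 ends → RM5 and RM6 overlap.
RM6 starts before RM4 ends → RM4 and RM6 overlap.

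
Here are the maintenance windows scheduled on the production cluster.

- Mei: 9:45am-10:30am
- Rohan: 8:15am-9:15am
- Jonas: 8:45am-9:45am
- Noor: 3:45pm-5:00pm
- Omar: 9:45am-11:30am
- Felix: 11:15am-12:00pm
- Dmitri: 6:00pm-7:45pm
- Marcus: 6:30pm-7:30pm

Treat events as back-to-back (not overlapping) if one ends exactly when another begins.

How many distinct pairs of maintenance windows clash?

Sorted by start: Rohan, Jonas, Mei, Omar, Felix, Noor, Dmitri, Marcus.
Jonas starts before Rohan ends → Rohan and Jonas overlap.
Mei starts after Rohan ends — done with Rohan.
Mei starts exactly when Jonas ends (back-to-back, no overlap) — done with Jonas.
Omar starts before Mei ends → Mei and Omar overlap.
Felix starts after Mei ends — done with Mei.
Felix starts before Omar ends → Omar and Felix overlap.
Noor starts after Omar ends — done with Omar.
Noor starts after Felix ends — done with Felix.
Dmitri starts after Noor ends — done with Noor.
Marcus starts before Dmitri ends → Dmitri and Marcus overlap.
Overlapping pairs: Dmitri & Marcus, Felix & Omar, Jonas & Rohan, Mei & Omar — 4 in total.

4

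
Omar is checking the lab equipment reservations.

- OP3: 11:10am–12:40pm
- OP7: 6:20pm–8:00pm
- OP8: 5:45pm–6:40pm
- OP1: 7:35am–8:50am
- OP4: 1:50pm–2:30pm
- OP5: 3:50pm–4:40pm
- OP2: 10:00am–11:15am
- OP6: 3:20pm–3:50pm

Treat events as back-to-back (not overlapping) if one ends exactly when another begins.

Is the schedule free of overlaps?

No

Sorted by start: OP1, OP2, OP3, OP4, OP6, OP5, OP8, OP7.
OP2 starts after OP1 ends, so OP1 has no further overlaps.
OP3 starts before OP2 ends → OP2 and OP3 overlap.
That's a conflict, so the schedule is not conflict-free.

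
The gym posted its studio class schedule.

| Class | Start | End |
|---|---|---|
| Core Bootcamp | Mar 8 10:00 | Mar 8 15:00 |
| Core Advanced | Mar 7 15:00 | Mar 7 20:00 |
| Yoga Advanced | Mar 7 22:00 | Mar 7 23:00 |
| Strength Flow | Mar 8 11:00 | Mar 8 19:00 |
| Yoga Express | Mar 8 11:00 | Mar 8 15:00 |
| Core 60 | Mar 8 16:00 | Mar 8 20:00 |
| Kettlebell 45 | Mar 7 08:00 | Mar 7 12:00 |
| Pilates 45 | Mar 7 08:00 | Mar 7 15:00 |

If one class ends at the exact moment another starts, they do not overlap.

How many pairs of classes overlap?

5

Sorted by start: Kettlebell 45, Pilates 45, Core Advanced, Yoga Advanced, Core Bootcamp, Strength Flow, Yoga Express, Core 60.
Pilates 45 starts before Kettlebell 45 ends → Kettlebell 45 and Pilates 45 overlap.
Core Advanced starts after Kettlebell 45 ends; Kettlebell 45 is clear from here.
Core Advanced starts exactly when Pilates 45 ends (back-to-back, no overlap); Pilates 45 is clear from here.
Yoga Advanced starts after Core Advanced ends; Core Advanced is clear from here.
Core Bootcamp starts after Yoga Advanced ends; Yoga Advanced is clear from here.
Strength Flow starts before Core Bootcamp ends → Core Bootcamp and Strength Flow overlap.
Yoga Express starts before Core Bootcamp ends → Core Bootcamp and Yoga Express overlap.
Core 60 starts after Core Bootcamp ends.
Yoga Express starts before Strength Flow ends → Strength Flow and Yoga Express overlap.
Core 60 starts before Strength Flow ends → Strength Flow and Core 60 overlap.
Core 60 starts after Yoga Express ends.
Overlapping pairs: Core 60 & Strength Flow, Core Bootcamp & Strength Flow, Core Bootcamp & Yoga Express, Kettlebell 45 & Pilates 45, Strength Flow & Yoga Express — 5 in total.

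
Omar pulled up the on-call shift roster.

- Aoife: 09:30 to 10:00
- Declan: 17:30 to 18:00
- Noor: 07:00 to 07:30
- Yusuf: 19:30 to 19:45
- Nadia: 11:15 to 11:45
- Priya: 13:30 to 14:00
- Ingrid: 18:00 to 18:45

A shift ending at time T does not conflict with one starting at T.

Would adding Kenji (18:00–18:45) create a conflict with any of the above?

Yes — it overlaps Ingrid

Noor: ends 07:30 at or before Kenji starts 18:00 → clear.
Aoife: ends 10:00 at or before Kenji starts 18:00 → clear.
Nadia: ends 11:45 at or before Kenji starts 18:00 → clear.
Priya: ends 14:00 at or before Kenji starts 18:00 → clear.
Declan: ends 18:00 at or before Kenji starts 18:00 → clear.
Ingrid: starts 18:00 before Kenji ends 18:45, and ends 18:45 after Kenji starts 18:00 → overlap.
Yusuf: starts 19:30 at or after Kenji ends 18:45 → clear.
Kenji overlaps Ingrid.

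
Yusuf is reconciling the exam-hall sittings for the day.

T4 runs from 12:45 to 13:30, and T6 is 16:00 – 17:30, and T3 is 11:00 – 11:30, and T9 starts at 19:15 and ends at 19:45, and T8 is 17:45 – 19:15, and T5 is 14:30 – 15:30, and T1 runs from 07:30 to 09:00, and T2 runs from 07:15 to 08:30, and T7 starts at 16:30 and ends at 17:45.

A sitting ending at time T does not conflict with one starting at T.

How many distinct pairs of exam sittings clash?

Sorted by start: T2, T1, T3, T4, T5, T6, T7, T8, T9.
T1 starts before T2 ends → T2 and T1 overlap.
T3 starts after T2 ends; T2 is clear from here.
T3 starts after T1 ends; T1 is clear from here.
T4 starts after T3 ends; T3 is clear from here.
T5 starts after T4 ends; T4 is clear from here.
T6 starts after T5 ends; T5 is clear from here.
T7 starts before T6 ends → T6 and T7 overlap.
T8 starts after T6 ends; T6 is clear from here.
T8 starts exactly when T7 ends (back-to-back, no overlap); T7 is clear from here.
T9 starts exactly when T8 ends (back-to-back, no overlap).
Overlapping pairs: T1 & T2, T6 & T7 — 2 in total.

2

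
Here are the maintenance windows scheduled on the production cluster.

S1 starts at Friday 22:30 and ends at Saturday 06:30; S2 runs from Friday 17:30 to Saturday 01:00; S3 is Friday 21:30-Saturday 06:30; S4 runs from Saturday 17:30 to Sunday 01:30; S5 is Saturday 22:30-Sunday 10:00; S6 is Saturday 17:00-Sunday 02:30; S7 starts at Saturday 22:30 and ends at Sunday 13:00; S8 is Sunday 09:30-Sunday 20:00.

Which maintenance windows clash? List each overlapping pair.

S1 & S2, S1 & S3, S2 & S3, S4 & S5, S4 & S6, S4 & S7, S5 & S6, S5 & S7, S5 & S8, S6 & S7, S7 & S8

Two intervals overlap when each starts before the other ends.
Sorted by start: S2, S3, S1, S6, S4, S5, S7, S8.
S3 starts before S2 ends → S2 and S3 overlap.
S1 starts before S2 ends → S2 and S1 overlap.
S6 starts after S2 ends; S2 is clear from here.
S1 starts before S3 ends → S3 and S1 overlap.
S6 starts after S3 ends; S3 is clear from here.
S6 starts after S1 ends; S1 is clear from here.
S4 starts before S6 ends → S6 and S4 overlap.
S5 starts before S6 ends → S6 and S5 overlap.
S7 starts before S6 ends → S6 and S7 overlap.
S8 starts after S6 ends.
S5 starts before S4 ends → S4 and S5 overlap.
S7 starts before S4 ends → S4 and S7 overlap.
S8 starts after S4 ends.
S7 starts before S5 ends → S5 and S7 overlap.
S8 starts before S5 ends → S5 and S8 overlap.
S8 starts before S7 ends → S7 and S8 overlap.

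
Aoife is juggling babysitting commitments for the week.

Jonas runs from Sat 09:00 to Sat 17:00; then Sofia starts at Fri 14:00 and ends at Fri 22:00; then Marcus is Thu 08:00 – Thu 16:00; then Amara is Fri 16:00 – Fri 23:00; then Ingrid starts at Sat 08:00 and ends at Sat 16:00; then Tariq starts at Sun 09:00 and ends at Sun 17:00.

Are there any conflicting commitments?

Yes

Sorted by start: Marcus, Sofia, Amara, Ingrid, Jonas, Tariq.
Sofia starts after Marcus ends, so Marcus has no further overlaps.
Amara starts before Sofia ends → Sofia and Amara overlap.
That's a conflict, so the schedule is not conflict-free.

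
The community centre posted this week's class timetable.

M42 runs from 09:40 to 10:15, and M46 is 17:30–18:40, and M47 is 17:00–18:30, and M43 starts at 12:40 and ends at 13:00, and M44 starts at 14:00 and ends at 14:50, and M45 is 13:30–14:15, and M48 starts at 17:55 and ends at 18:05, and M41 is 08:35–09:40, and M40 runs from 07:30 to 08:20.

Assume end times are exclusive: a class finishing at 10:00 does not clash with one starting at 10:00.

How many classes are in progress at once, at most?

3

Sort all start/end points and keep a running count:
07:30 start M40 → 1
08:20 end M40 → 0
08:35 start M41 → 1
09:40 end M41 → 0
09:40 start M42 → 1
10:15 end M42 → 0
12:40 start M43 → 1
13:00 end M43 → 0
13:30 start M45 → 1
14:00 start M44 → 2
14:15 end M45 → 1
14:50 end M44 → 0
17:00 start M47 → 1
17:30 start M46 → 2
17:55 start M48 → 3
18:05 end M48 → 2
18:30 end M47 → 1
18:40 end M46 → 0
Peak is 3, at 17:55 (M46, M47, M48).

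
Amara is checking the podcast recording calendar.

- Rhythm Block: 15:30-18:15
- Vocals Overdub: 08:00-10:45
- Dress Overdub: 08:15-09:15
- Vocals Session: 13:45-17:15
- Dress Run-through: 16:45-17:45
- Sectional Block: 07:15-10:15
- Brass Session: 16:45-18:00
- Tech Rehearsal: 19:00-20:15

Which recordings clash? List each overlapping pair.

Brass Session & Dress Run-through, Brass Session & Rhythm Block, Brass Session & Vocals Session, Dress Overdub & Sectional Block, Dress Overdub & Vocals Overdub, Dress Run-through & Rhythm Block, Dress Run-through & Vocals Session, Rhythm Block & Vocals Session, Sectional Block & Vocals Overdub

Sorted by start: Sectional Block, Vocals Overdub, Dress Overdub, Vocals Session, Rhythm Block, Brass Session, Dress Run-through, Tech Rehearsal.
Vocals Overdub starts before Sectional Block ends → Sectional Block and Vocals Overdub overlap.
Dress Overdub starts before Sectional Block ends → Sectional Block and Dress Overdub overlap.
Vocals Session starts after Sectional Block ends, so Sectional Block has no further overlaps.
Dress Overdub starts before Vocals Overdub ends → Vocals Overdub and Dress Overdub overlap.
Vocals Session starts after Vocals Overdub ends, so Vocals Overdub has no further overlaps.
Vocals Session starts after Dress Overdub ends, so Dress Overdub has no further overlaps.
Rhythm Block starts before Vocals Session ends → Vocals Session and Rhythm Block overlap.
Brass Session starts before Vocals Session ends → Vocals Session and Brass Session overlap.
Dress Run-through starts before Vocals Session ends → Vocals Session and Dress Run-through overlap.
Tech Rehearsal starts after Vocals Session ends.
Brass Session starts before Rhythm Block ends → Rhythm Block and Brass Session overlap.
Dress Run-through starts before Rhythm Block ends → Rhythm Block and Dress Run-through overlap.
Tech Rehearsal starts after Rhythm Block ends.
Dress Run-through starts before Brass Session ends → Brass Session and Dress Run-through overlap.
Tech Rehearsal starts after Brass Session ends.
Tech Rehearsal starts after Dress Run-through ends.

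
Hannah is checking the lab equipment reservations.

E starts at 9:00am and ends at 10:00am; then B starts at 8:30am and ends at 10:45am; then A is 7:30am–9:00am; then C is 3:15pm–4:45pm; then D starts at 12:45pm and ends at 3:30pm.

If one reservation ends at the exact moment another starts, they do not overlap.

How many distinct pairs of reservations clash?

3

Sorted by start: A, B, E, D, C.
B starts before A ends → A and B overlap.
E starts exactly when A ends (back-to-back, no overlap), so A has no further overlaps.
E starts before B ends → B and E overlap.
D starts after B ends, so B has no further overlaps.
D starts after E ends, so E has no further overlaps.
C starts before D ends → D and C overlap.
Overlapping pairs: A & B, B & E, C & D — 3 in total.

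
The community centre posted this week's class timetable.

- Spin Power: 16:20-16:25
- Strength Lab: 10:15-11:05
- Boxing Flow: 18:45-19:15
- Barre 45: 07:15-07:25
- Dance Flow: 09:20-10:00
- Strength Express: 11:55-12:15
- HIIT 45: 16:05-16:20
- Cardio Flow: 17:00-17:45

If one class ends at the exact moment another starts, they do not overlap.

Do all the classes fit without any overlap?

Yes

Sorted by start: Barre 45, Dance Flow, Strength Lab, Strength Express, HIIT 45, Spin Power, Cardio Flow, Boxing Flow.
Dance Flow starts after Barre 45 ends; Barre 45 is clear from here.
Strength Lab starts after Dance Flow ends; Dance Flow is clear from here.
Strength Express starts after Strength Lab ends; Strength Lab is clear from here.
HIIT 45 starts after Strength Express ends; Strength Express is clear from here.
Spin Power starts exactly when HIIT 45 ends (back-to-back, no overlap); HIIT 45 is clear from here.
Cardio Flow starts after Spin Power ends; Spin Power is clear from here.
Boxing Flow starts after Cardio Flow ends.
Every pair is clear; the schedule has no overlaps.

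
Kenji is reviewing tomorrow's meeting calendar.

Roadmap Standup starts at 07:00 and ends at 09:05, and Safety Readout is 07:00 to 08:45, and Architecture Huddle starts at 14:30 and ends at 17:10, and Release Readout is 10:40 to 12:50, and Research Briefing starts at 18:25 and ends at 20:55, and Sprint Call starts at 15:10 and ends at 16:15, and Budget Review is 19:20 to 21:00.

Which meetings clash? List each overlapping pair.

Architecture Huddle & Sprint Call, Budget Review & Research Briefing, Roadmap Standup & Safety Readout

Sorted by start: Roadmap Standup, Safety Readout, Release Readout, Architecture Huddle, Sprint Call, Research Briefing, Budget Review.
Safety Readout starts before Roadmap Standup ends → Roadmap Standup and Safety Readout overlap.
Release Readout starts after Roadmap Standup ends — done with Roadmap Standup.
Release Readout starts after Safety Readout ends — done with Safety Readout.
Architecture Huddle starts after Release Readout ends — done with Release Readout.
Sprint Call starts before Architecture Huddle ends → Architecture Huddle and Sprint Call overlap.
Research Briefing starts after Architecture Huddle ends — done with Architecture Huddle.
Research Briefing starts after Sprint Call ends — done with Sprint Call.
Budget Review starts before Research Briefing ends → Research Briefing and Budget Review overlap.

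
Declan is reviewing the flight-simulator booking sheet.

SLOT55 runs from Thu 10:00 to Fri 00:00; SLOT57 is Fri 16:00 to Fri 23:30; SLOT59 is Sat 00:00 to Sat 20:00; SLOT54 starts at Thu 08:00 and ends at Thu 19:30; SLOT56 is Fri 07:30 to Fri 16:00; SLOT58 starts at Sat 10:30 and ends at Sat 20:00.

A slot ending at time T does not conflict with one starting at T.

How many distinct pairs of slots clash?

2

Sorted by start: SLOT54, SLOT55, SLOT56, SLOT57, SLOT59, SLOT58.
SLOT55 starts before SLOT54 ends → SLOT54 and SLOT55 overlap.
SLOT56 starts after SLOT54 ends; SLOT54 is clear from here.
SLOT56 starts after SLOT55 ends; SLOT55 is clear from here.
SLOT57 starts exactly when SLOT56 ends (back-to-back, no overlap); SLOT56 is clear from here.
SLOT59 starts after SLOT57 ends; SLOT57 is clear from here.
SLOT58 starts before SLOT59 ends → SLOT59 and SLOT58 overlap.
Overlapping pairs: SLOT54 & SLOT55, SLOT58 & SLOT59 — 2 in total.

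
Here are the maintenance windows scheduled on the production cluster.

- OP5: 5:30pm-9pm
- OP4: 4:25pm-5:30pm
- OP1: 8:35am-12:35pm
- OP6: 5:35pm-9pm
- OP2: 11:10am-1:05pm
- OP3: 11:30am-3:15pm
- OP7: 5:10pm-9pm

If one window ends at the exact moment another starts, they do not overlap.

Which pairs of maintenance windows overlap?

OP1 & OP2, OP1 & OP3, OP2 & OP3, OP4 & OP7, OP5 & OP6, OP5 & OP7, OP6 & OP7

Two intervals overlap when each starts before the other ends.
Sorted by start: OP1, OP2, OP3, OP4, OP7, OP5, OP6.
OP2 starts before OP1 ends → OP1 and OP2 overlap.
OP3 starts before OP1 ends → OP1 and OP3 overlap.
OP4 starts after OP1 ends, so nothing later overlaps OP1 either.
OP3 starts before OP2 ends → OP2 and OP3 overlap.
OP4 starts after OP2 ends, so nothing later overlaps OP2 either.
OP4 starts after OP3 ends, so nothing later overlaps OP3 either.
OP7 starts before OP4 ends → OP4 and OP7 overlap.
OP5 starts exactly when OP4 ends (back-to-back, no overlap), so nothing later overlaps OP4 either.
OP5 starts before OP7 ends → OP7 and OP5 overlap.
OP6 starts before OP7 ends → OP7 and OP6 overlap.
OP6 starts before OP5 ends → OP5 and OP6 overlap.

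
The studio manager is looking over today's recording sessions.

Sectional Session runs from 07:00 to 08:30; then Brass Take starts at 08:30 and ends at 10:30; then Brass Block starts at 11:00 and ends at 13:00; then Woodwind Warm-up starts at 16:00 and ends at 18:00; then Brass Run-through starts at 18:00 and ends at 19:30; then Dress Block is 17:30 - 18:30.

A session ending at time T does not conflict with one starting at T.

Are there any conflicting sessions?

Yes

Sorted by start: Sectional Session, Brass Take, Brass Block, Woodwind Warm-up, Dress Block, Brass Run-through.
Brass Take starts exactly when Sectional Session ends (back-to-back, no overlap), so nothing later overlaps Sectional Session either.
Brass Block starts after Brass Take ends, so nothing later overlaps Brass Take either.
Woodwind Warm-up starts after Brass Block ends, so nothing later overlaps Brass Block either.
Dress Block starts before Woodwind Warm-up ends → Woodwind Warm-up and Dress Block overlap.
That's a conflict, so the schedule is not conflict-free.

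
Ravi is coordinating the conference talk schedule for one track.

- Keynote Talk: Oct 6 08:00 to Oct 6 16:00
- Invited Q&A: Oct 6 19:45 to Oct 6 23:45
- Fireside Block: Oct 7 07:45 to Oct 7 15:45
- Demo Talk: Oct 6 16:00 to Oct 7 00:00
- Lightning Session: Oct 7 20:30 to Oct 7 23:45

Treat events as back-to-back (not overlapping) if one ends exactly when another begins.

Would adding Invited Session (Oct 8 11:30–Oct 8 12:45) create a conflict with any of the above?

No — it doesn't clash with anything

Keynote Talk: ends Oct 6 16:00 at or before Invited Session starts Oct 8 11:30 → clear.
Demo Talk: ends Oct 7 00:00 at or before Invited Session starts Oct 8 11:30 → clear.
Invited Q&A: ends Oct 6 23:45 at or before Invited Session starts Oct 8 11:30 → clear.
Fireside Block: ends Oct 7 15:45 at or before Invited Session starts Oct 8 11:30 → clear.
Lightning Session: ends Oct 7 23:45 at or before Invited Session starts Oct 8 11:30 → clear.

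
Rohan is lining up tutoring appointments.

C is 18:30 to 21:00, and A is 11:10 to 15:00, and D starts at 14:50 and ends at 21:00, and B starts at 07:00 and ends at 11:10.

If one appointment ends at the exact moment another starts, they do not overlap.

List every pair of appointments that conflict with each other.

A & D, C & D

Check each pair: they overlap iff neither finishes before the other starts.
Sorted by start: B, A, D, C.
A starts exactly when B ends (back-to-back, no overlap), so nothing later overlaps B either.
D starts before A ends → A and D overlap.
C starts after A ends.
C starts before D ends → D and C overlap.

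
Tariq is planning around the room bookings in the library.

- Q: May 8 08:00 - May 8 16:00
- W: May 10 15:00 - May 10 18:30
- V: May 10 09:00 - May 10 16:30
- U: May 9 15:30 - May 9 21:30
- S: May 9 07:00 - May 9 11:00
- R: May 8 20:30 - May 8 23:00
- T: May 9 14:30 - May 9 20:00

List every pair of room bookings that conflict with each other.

T & U, V & W

Sorted by start: Q, R, S, T, U, V, W.
R starts after Q ends, so nothing later overlaps Q either.
S starts after R ends, so nothing later overlaps R either.
T starts after S ends, so nothing later overlaps S either.
U starts before T ends → T and U overlap.
V starts after T ends, so nothing later overlaps T either.
V starts after U ends, so nothing later overlaps U either.
W starts before V ends → V and W overlap.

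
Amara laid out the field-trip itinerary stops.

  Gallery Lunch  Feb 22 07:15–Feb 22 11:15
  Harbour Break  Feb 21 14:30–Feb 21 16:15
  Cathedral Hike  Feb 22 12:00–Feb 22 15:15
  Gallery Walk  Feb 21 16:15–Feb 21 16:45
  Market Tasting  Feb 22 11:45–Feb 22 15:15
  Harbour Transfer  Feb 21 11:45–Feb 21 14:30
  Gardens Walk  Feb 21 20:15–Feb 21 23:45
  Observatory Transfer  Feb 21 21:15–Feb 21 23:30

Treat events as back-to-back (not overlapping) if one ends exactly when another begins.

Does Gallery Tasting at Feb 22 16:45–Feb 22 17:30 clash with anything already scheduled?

Harbour Transfer: ends Feb 21 14:30 at or before Gallery Tasting starts Feb 22 16:45 → clear.
Harbour Break: ends Feb 21 16:15 at or before Gallery Tasting starts Feb 22 16:45 → clear.
Gallery Walk: ends Feb 21 16:45 at or before Gallery Tasting starts Feb 22 16:45 → clear.
Gardens Walk: ends Feb 21 23:45 at or before Gallery Tasting starts Feb 22 16:45 → clear.
Observatory Transfer: ends Feb 21 23:30 at or before Gallery Tasting starts Feb 22 16:45 → clear.
Gallery Lunch: ends Feb 22 11:15 at or before Gallery Tasting starts Feb 22 16:45 → clear.
Market Tasting: ends Feb 22 15:15 at or before Gallery Tasting starts Feb 22 16:45 → clear.
Cathedral Hike: ends Feb 22 15:15 at or before Gallery Tasting starts Feb 22 16:45 → clear.

No — it doesn't clash with anything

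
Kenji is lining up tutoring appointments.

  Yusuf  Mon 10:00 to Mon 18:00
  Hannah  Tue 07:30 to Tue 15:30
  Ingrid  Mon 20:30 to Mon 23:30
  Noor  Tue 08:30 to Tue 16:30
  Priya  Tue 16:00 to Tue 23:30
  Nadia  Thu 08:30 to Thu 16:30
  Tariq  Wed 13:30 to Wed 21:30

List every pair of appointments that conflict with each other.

Hannah & Noor, Noor & Priya

Sorted by start: Yusuf, Ingrid, Hannah, Noor, Priya, Tariq, Nadia.
Ingrid starts after Yusuf ends, so nothing later overlaps Yusuf either.
Hannah starts after Ingrid ends, so nothing later overlaps Ingrid either.
Noor starts before Hannah ends → Hannah and Noor overlap.
Priya starts after Hannah ends, so nothing later overlaps Hannah either.
Priya starts before Noor ends → Noor and Priya overlap.
Tariq starts after Noor ends, so nothing later overlaps Noor either.
Tariq starts after Priya ends, so nothing later overlaps Priya either.
Nadia starts after Tariq ends.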